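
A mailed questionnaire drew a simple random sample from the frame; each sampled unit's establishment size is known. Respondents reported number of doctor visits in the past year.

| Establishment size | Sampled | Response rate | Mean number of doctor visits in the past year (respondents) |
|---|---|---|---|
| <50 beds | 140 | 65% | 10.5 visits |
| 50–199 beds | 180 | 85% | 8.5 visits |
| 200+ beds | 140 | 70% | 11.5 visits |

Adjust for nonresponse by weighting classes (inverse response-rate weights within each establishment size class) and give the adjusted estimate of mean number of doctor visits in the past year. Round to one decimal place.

Each respondent's weight = sampled/responded in their class; summing within a class gives n_sampled, so:
  <50 beds: 140 × 10.5 = 1470
  50–199 beds: 180 × 8.5 = 1530
  200+ beds: 140 × 11.5 = 1610
Adjusted estimate = 4610 / 460 = 10.0217 → 10.0.

10.0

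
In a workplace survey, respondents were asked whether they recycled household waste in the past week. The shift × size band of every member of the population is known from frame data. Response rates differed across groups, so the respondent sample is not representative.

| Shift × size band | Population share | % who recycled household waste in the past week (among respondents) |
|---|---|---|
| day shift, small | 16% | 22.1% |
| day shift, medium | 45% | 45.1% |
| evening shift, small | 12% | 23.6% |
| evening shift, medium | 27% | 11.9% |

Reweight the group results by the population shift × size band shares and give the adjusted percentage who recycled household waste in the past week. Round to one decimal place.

Post-stratification weights by population share, not respondent share:
  day shift, small: 0.16 × 22.1 = 3.536
  day shift, medium: 0.45 × 45.1 = 20.295
  evening shift, small: 0.12 × 23.6 = 2.832
  evening shift, medium: 0.27 × 11.9 = 3.213
Post-stratified estimate = 29.876 → 29.9%.

29.9%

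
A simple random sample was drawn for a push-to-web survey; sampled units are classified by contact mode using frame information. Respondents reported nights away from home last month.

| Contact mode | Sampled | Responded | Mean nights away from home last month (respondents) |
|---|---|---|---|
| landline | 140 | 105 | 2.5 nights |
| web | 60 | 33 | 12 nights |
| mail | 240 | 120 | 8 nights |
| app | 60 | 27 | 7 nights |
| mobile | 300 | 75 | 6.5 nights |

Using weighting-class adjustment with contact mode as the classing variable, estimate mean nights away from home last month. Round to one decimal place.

6.7

Response rates by class: landline 105/140 = 75%, web 33/60 = 55%, mail 120/240 = 50%, app 27/60 = 45%, mobile 75/300 = 25%.
Inverse-response-rate weighting restores each class to its sampled count, so class totals weight by n_sampled:
  landline: 140 × 2.5 = 350
  web: 60 × 12 = 720
  mail: 240 × 8 = 1920
  app: 60 × 7 = 420
  mobile: 300 × 6.5 = 1950
Adjusted estimate = 5360 / 800 = 6.7 → 6.7.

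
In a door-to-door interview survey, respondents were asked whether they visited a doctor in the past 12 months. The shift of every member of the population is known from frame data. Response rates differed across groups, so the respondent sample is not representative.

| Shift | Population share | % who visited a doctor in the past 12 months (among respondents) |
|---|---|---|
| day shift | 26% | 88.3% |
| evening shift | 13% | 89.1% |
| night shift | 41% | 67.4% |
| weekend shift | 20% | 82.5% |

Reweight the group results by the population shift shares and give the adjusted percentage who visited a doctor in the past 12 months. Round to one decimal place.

Reweight to the known shift distribution:
  day shift: 0.26 × 88.3 = 22.958
  evening shift: 0.13 × 89.1 = 11.583
  night shift: 0.41 × 67.4 = 27.634
  weekend shift: 0.2 × 82.5 = 16.5
Post-stratified estimate = 78.675 → 78.7%.

78.7%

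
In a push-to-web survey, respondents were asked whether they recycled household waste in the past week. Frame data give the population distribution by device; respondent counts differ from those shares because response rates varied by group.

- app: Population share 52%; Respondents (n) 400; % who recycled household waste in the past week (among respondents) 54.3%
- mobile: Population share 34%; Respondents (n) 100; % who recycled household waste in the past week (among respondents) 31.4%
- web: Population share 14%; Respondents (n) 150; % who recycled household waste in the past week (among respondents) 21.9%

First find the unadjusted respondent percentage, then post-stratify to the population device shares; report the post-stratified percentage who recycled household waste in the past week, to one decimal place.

Naive respondent-only estimate (weights = respondent counts):
  (400/650)×54.3 + (100/650)×31.4 + (150/650)×21.9 = 43.3%
Post-stratifying to population shares instead:
  0.52×54.3 + 0.34×31.4 + 0.14×21.9 = 41.978%

42.0%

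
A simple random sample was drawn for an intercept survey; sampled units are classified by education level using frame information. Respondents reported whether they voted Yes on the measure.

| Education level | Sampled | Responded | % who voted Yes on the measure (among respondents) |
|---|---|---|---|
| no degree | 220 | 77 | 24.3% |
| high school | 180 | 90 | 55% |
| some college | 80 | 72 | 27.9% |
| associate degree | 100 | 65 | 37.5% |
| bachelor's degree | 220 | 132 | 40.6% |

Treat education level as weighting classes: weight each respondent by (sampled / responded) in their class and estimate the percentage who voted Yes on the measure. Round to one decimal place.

Class response rates: no degree 77/220 = 35%, high school 90/180 = 50%, some college 72/80 = 90%, associate degree 65/100 = 65%, bachelor's degree 132/220 = 60%.
Inverse-response-rate weighting restores each class to its sampled count, so class totals weight by n_sampled:
  no degree: 220 × 24.3 = 5346
  high school: 180 × 55 = 9900
  some college: 80 × 27.9 = 2232
  associate degree: 100 × 37.5 = 3750
  bachelor's degree: 220 × 40.6 = 8932
Adjusted estimate = 30,160 / 800 = 37.7 → 37.7%.

37.7%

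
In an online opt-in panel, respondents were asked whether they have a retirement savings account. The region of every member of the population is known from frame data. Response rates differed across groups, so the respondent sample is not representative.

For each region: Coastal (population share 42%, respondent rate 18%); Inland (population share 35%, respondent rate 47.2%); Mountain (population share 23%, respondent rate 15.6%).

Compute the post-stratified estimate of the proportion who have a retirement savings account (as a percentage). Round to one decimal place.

27.7%

Each cell contributes population-share × respondent value:
  Coastal: 0.42 × 18 = 7.56
  Inland: 0.35 × 47.2 = 16.52
  Mountain: 0.23 × 15.6 = 3.588
Post-stratified estimate = 27.668 → 27.7%.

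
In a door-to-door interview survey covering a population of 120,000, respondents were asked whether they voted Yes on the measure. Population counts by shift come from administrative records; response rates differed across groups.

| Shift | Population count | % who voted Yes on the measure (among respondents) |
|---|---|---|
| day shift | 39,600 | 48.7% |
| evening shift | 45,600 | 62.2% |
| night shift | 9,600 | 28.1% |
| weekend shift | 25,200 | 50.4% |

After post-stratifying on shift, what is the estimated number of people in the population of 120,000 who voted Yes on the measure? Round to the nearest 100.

Each cell contributes its population count × the respondent rate:
  day shift: 39,600 × 48.7% = 19285.2
  evening shift: 45,600 × 62.2% = 28363.2
  night shift: 9,600 × 28.1% = 2697.6
  weekend shift: 25,200 × 50.4% = 12700.8
Estimated total = 63046.8 → 63,000.

63,000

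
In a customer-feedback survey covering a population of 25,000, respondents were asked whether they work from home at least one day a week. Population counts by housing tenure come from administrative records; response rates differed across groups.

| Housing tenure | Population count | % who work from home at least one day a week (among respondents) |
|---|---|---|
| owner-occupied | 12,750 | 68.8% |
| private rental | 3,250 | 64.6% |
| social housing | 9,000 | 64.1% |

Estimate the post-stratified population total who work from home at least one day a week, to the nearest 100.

16,600

Apply each group's respondent rate to its population count:
  owner-occupied: 12,750 × 68.8% = 8772
  private rental: 3,250 × 64.6% = 2099.5
  social housing: 9,000 × 64.1% = 5769
Estimated total = 16640.5 → 16,600.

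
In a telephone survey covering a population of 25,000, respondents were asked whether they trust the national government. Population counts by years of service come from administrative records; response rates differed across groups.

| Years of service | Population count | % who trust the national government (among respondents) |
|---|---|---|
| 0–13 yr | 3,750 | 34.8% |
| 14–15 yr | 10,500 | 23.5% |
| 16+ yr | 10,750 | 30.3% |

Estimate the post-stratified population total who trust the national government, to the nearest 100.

Estimated count per cell = population count × respondent percentage:
  0–13 yr: 3,750 × 34.8% = 1305
  14–15 yr: 10,500 × 23.5% = 2467.5
  16+ yr: 10,750 × 30.3% = 3257.25
Estimated total = 7029.75 → 7,000.

7,000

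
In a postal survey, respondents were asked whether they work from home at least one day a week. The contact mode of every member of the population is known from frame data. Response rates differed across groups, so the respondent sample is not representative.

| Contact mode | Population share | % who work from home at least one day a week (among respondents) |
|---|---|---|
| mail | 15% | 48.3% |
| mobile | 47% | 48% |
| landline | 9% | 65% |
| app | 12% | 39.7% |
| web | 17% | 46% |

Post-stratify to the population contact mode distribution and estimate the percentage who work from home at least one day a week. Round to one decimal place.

Reweight to the known contact mode distribution:
  mail: 0.15 × 48.3 = 7.245
  mobile: 0.47 × 48 = 22.56
  landline: 0.09 × 65 = 5.85
  app: 0.12 × 39.7 = 4.764
  web: 0.17 × 46 = 7.82
Post-stratified estimate = 48.239 → 48.2%.

48.2%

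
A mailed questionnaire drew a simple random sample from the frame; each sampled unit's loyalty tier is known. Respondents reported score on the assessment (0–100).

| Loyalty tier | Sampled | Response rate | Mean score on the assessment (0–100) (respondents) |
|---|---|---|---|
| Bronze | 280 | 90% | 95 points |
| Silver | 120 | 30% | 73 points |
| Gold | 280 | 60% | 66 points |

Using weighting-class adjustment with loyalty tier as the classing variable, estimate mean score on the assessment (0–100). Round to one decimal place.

Weighting each respondent by the inverse class response rate inflates each class back to its sampled size, so the class weight is n_sampled:
  Bronze: 280 × 95 = 26,600
  Silver: 120 × 73 = 8760
  Gold: 280 × 66 = 18,480
Adjusted estimate = 53,840 / 680 = 79.1765 → 79.2.

79.2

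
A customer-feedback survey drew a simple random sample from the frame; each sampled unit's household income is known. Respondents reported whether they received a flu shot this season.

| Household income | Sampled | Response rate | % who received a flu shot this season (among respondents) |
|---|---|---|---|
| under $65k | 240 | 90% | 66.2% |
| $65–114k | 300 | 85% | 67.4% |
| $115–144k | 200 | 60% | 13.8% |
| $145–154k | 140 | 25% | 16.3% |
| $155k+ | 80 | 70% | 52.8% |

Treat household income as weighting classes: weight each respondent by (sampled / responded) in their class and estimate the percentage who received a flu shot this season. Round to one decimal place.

With weight = n_sampled/n_responded per class, the weighted class total is n_sampled:
  under $65k: 240 × 66.2 = 15,888
  $65–114k: 300 × 67.4 = 20,220
  $115–144k: 200 × 13.8 = 2760
  $145–154k: 140 × 16.3 = 2282
  $155k+: 80 × 52.8 = 4224
Adjusted estimate = 45,374 / 960 = 47.2646 → 47.3%.

47.3%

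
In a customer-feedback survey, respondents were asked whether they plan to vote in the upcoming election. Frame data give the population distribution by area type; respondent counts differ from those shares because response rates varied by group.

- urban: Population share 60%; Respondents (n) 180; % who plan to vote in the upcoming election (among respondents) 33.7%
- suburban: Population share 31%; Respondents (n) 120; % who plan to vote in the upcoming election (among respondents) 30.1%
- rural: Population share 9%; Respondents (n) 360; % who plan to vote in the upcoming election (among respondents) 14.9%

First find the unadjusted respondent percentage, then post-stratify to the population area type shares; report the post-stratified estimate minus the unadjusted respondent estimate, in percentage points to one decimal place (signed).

Unadjusted (pooled respondent) estimate weights by respondent counts:
  (180/660)×33.7 + (120/660)×30.1 + (360/660)×14.9 = 22.7909%
Reweighting by population area type shares:
  0.6×33.7 + 0.31×30.1 + 0.09×14.9 = 30.892%
Difference = 30.892 − 22.7909 = 8.1011 pp.

+8.1 percentage points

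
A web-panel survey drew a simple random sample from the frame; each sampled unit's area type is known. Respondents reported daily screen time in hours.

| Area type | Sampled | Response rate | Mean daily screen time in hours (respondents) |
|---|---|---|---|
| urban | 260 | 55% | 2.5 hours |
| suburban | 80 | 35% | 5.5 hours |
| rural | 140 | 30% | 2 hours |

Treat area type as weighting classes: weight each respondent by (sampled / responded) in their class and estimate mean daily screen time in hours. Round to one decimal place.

Each respondent's weight = sampled/responded in their class; summing within a class gives n_sampled, so:
  urban: 260 × 2.5 = 650
  suburban: 80 × 5.5 = 440
  rural: 140 × 2 = 280
Adjusted estimate = 1370 / 480 = 2.85417 → 2.9.

2.9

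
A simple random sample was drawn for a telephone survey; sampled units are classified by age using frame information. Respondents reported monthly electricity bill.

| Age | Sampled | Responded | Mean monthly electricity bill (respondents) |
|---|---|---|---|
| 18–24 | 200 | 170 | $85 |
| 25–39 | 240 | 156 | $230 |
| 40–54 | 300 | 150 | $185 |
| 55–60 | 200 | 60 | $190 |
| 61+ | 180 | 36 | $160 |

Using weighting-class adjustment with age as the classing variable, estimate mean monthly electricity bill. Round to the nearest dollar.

Response rates by class: 18–24 170/200 = 85%, 25–39 156/240 = 65%, 40–54 150/300 = 50%, 55–60 60/200 = 30%, 61+ 36/180 = 20%.
Each respondent's weight = sampled/responded in their class; summing within a class gives n_sampled, so:
  18–24: 200 × 85 = 17,000
  25–39: 240 × 230 = 55,200
  40–54: 300 × 185 = 55,500
  55–60: 200 × 190 = 38,000
  61+: 180 × 160 = 28,800
Adjusted estimate = 194,500 / 1,120 = 173.661 → $174.

$174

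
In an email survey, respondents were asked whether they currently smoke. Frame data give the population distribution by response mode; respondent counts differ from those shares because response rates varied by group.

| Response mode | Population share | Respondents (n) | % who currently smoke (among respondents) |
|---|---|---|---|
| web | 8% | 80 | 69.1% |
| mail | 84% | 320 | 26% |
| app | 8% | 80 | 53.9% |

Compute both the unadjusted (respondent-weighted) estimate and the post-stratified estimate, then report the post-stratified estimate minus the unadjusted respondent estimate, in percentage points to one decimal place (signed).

-6.2 percentage points

Without adjustment, the pooled respondent share is:
  (80/480)×69.1 + (320/480)×26 + (80/480)×53.9 = 37.8333%
Post-stratified estimate weights by population shares:
  0.08×69.1 + 0.84×26 + 0.08×53.9 = 31.68%
Difference = 31.68 − 37.8333 = -6.1533 pp.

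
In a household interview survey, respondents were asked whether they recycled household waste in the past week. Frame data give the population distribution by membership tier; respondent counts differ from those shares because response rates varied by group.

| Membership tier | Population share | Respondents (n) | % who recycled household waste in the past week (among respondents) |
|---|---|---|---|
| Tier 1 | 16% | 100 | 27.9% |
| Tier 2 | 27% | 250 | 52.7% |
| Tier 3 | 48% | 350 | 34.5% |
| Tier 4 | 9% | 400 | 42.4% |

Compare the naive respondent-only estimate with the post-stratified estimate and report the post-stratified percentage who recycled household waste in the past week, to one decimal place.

Naive respondent-only estimate (weights = respondent counts):
  (100/1100)×27.9 + (250/1100)×52.7 + (350/1100)×34.5 + (400/1100)×42.4 = 40.9091%
Post-stratifying to population shares instead:
  0.16×27.9 + 0.27×52.7 + 0.48×34.5 + 0.09×42.4 = 39.069%

39.1%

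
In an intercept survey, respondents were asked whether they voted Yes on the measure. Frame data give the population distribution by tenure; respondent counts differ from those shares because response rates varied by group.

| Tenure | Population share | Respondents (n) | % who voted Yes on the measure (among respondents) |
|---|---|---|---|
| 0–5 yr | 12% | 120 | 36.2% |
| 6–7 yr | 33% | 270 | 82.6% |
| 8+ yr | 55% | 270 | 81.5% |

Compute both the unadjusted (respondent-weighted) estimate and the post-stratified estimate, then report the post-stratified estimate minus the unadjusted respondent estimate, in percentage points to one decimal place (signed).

+2.7 percentage points

Without adjustment, the pooled respondent share is:
  (120/660)×36.2 + (270/660)×82.6 + (270/660)×81.5 = 73.7136%
Reweighting by population tenure shares:
  0.12×36.2 + 0.33×82.6 + 0.55×81.5 = 76.427%
Difference = 76.427 − 73.7136 = 2.7134 pp.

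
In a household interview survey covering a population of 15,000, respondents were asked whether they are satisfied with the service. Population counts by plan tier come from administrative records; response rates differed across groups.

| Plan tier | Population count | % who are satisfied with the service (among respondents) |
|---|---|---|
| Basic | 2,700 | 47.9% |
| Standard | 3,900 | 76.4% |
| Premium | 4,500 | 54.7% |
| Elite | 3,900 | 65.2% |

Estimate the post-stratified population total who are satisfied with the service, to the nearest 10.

Estimated count per cell = population count × respondent percentage:
  Basic: 2,700 × 47.9% = 1293.3
  Standard: 3,900 × 76.4% = 2979.6
  Premium: 4,500 × 54.7% = 2461.5
  Elite: 3,900 × 65.2% = 2542.8
Estimated total = 9277.2 → 9,280.

9,280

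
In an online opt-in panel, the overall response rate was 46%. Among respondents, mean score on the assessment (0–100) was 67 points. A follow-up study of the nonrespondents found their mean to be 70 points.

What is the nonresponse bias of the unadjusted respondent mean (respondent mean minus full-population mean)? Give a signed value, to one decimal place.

-1.6

Nonresponse fraction = 1 − 0.46 = 0.54.
Bias = (nonresponse fraction) × (respondent mean − nonrespondent mean)
     = 0.54 × (67 − 70) = 0.54 × -3 = -1.62.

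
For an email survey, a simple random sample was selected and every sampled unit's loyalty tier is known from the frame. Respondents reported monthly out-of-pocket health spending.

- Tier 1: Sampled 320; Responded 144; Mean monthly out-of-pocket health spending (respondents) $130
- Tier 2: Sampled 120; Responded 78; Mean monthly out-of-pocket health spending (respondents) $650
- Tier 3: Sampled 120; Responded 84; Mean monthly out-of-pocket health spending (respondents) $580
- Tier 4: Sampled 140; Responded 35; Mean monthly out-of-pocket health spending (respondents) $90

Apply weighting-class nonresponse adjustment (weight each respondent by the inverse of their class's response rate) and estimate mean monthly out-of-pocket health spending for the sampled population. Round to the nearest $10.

Response rates by class: Tier 1 144/320 = 45%, Tier 2 78/120 = 65%, Tier 3 84/120 = 70%, Tier 4 35/140 = 25%.
Weighting each respondent by the inverse class response rate inflates each class back to its sampled size, so the class weight is n_sampled:
  Tier 1: 320 × 130 = 41,600
  Tier 2: 120 × 650 = 78,000
  Tier 3: 120 × 580 = 69,600
  Tier 4: 140 × 90 = 12,600
Adjusted estimate = 201,800 / 700 = 288.286 → $290.

$290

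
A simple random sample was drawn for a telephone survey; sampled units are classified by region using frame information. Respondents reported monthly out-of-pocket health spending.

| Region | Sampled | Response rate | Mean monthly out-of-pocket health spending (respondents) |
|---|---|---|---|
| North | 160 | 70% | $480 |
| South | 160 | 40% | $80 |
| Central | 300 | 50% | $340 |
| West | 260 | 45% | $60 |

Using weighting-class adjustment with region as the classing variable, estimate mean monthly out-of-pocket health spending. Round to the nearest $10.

Inverse-response-rate weighting restores each class to its sampled count, so class totals weight by n_sampled:
  North: 160 × 480 = 76,800
  South: 160 × 80 = 12,800
  Central: 300 × 340 = 102,000
  West: 260 × 60 = 15,600
Adjusted estimate = 207,200 / 880 = 235.455 → $240.

$240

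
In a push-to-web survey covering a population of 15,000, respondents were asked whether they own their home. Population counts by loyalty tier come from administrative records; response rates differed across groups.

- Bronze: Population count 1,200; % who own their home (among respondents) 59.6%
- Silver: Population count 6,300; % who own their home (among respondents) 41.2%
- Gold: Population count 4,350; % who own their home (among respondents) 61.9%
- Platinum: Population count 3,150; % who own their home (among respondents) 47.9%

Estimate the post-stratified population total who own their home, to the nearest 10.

7,510

Each cell contributes its population count × the respondent rate:
  Bronze: 1,200 × 59.6% = 715.2
  Silver: 6,300 × 41.2% = 2595.6
  Gold: 4,350 × 61.9% = 2692.65
  Platinum: 3,150 × 47.9% = 1508.85
Estimated total = 7512.3 → 7,510.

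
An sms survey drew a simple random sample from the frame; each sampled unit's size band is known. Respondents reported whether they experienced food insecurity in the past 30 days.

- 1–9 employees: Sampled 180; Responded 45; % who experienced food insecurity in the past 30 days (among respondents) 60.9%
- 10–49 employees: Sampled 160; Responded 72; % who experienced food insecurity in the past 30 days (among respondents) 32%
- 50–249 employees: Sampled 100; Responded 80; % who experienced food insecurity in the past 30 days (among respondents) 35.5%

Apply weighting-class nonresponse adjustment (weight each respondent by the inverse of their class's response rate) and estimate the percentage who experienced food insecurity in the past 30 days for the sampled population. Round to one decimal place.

44.6%

Class response rates: 1–9 employees 45/180 = 25%, 10–49 employees 72/160 = 45%, 50–249 employees 80/100 = 80%.
Inverse-response-rate weighting restores each class to its sampled count, so class totals weight by n_sampled:
  1–9 employees: 180 × 60.9 = 10,962
  10–49 employees: 160 × 32 = 5120
  50–249 employees: 100 × 35.5 = 3550
Adjusted estimate = 19,632 / 440 = 44.6182 → 44.6%.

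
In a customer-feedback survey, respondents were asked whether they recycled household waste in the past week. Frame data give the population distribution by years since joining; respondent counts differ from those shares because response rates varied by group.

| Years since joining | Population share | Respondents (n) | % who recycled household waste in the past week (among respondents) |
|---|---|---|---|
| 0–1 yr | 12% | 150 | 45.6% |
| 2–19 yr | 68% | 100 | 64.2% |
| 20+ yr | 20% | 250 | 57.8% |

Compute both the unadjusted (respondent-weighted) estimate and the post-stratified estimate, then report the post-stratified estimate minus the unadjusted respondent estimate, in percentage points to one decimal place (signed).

Without adjustment, the pooled respondent share is:
  (150/500)×45.6 + (100/500)×64.2 + (250/500)×57.8 = 55.42%
Post-stratified estimate weights by population shares:
  0.12×45.6 + 0.68×64.2 + 0.2×57.8 = 60.688%
Difference = 60.688 − 55.42 = 5.268 pp.

+5.3 percentage points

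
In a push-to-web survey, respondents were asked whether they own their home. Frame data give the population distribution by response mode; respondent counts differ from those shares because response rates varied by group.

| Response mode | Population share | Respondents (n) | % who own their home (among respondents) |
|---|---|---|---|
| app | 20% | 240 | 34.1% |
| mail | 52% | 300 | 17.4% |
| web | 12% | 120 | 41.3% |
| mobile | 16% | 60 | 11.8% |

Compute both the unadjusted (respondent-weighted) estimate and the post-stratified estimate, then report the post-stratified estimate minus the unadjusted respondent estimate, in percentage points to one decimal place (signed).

-3.8 percentage points

Unadjusted (pooled respondent) estimate weights by respondent counts:
  (240/720)×34.1 + (300/720)×17.4 + (120/720)×41.3 + (60/720)×11.8 = 26.4833%
Post-stratified estimate weights by population shares:
  0.2×34.1 + 0.52×17.4 + 0.12×41.3 + 0.16×11.8 = 22.712%
Difference = 22.712 − 26.4833 = -3.7713 pp.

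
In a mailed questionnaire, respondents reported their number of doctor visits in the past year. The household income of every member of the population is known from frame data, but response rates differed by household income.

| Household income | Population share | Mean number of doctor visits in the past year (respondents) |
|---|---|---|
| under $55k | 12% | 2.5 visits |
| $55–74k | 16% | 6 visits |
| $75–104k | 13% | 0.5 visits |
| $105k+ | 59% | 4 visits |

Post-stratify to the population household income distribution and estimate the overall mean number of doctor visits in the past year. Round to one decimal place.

Each cell contributes population-share × respondent value:
  under $55k: 0.12 × 2.5 = 0.3
  $55–74k: 0.16 × 6 = 0.96
  $75–104k: 0.13 × 0.5 = 0.065
  $105k+: 0.59 × 4 = 2.36
Post-stratified estimate = 3.685 → 3.7.

3.7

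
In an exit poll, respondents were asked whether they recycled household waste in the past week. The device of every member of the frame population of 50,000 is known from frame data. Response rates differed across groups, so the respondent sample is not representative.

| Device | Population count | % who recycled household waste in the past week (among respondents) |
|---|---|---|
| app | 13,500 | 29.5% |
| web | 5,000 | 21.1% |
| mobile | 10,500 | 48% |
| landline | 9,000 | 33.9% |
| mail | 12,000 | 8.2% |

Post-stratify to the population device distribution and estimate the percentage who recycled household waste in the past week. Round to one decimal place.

28.2%

Post-stratification weights by population share, not respondent share:
  app: (13,500/50,000) × 29.5 = 7.965
  web: (5,000/50,000) × 21.1 = 2.11
  mobile: (10,500/50,000) × 48 = 10.08
  landline: (9,000/50,000) × 33.9 = 6.102
  mail: (12,000/50,000) × 8.2 = 1.968
Post-stratified estimate = 28.225 → 28.2%.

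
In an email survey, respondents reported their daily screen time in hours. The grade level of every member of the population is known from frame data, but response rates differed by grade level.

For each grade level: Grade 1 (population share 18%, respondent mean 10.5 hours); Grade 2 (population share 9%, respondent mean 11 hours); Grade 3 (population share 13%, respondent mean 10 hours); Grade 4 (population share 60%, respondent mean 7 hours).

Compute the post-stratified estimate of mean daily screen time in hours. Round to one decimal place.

8.4

Each cell contributes population-share × respondent value:
  Grade 1: 0.18 × 10.5 = 1.89
  Grade 2: 0.09 × 11 = 0.99
  Grade 3: 0.13 × 10 = 1.3
  Grade 4: 0.6 × 7 = 4.2
Post-stratified estimate = 8.38 → 8.4.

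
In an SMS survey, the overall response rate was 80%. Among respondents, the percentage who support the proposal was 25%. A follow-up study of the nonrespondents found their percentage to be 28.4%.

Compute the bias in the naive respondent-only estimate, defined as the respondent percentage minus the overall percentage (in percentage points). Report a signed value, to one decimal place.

Nonresponse fraction = 1 − 0.8 = 0.2.
Bias = (nonresponse fraction) × (respondent percentage − nonrespondent percentage)
     = 0.2 × (25 − 28.4) = 0.2 × -3.4 = -0.68.

-0.7 percentage points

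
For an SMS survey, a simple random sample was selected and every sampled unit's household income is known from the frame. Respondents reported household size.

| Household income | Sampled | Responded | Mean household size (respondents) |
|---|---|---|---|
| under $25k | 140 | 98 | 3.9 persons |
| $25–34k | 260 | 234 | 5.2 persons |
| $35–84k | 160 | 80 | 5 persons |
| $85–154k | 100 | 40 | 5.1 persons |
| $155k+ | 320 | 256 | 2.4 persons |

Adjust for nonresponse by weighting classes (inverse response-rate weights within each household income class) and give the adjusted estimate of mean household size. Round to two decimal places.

4.06

Response rates by class: under $25k 98/140 = 70%, $25–34k 234/260 = 90%, $35–84k 80/160 = 50%, $85–154k 40/100 = 40%, $155k+ 256/320 = 80%.
With weight = n_sampled/n_responded per class, the weighted class total is n_sampled:
  under $25k: 140 × 3.9 = 546
  $25–34k: 260 × 5.2 = 1352
  $35–84k: 160 × 5 = 800
  $85–154k: 100 × 5.1 = 510
  $155k+: 320 × 2.4 = 768
Adjusted estimate = 3976 / 980 = 4.05714 → 4.06.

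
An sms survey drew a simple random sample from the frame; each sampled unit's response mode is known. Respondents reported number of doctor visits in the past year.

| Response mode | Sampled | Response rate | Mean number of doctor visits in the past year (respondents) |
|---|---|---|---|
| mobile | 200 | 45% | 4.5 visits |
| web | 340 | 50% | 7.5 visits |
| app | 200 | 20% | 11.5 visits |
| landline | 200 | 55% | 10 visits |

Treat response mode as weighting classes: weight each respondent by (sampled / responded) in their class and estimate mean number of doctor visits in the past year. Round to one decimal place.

8.2

Weighting each respondent by the inverse class response rate inflates each class back to its sampled size, so the class weight is n_sampled:
  mobile: 200 × 4.5 = 900
  web: 340 × 7.5 = 2550
  app: 200 × 11.5 = 2300
  landline: 200 × 10 = 2000
Adjusted estimate = 7750 / 940 = 8.24468 → 8.2.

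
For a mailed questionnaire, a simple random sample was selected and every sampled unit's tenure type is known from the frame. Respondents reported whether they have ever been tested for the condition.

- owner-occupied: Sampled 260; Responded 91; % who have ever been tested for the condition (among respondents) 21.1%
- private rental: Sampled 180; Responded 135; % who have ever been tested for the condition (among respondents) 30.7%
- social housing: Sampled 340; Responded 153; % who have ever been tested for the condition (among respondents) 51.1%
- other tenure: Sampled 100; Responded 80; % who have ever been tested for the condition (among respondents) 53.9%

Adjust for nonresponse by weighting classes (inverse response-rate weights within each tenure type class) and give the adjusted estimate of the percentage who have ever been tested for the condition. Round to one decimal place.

Response rates by class: owner-occupied 91/260 = 35%, private rental 135/180 = 75%, social housing 153/340 = 45%, other tenure 80/100 = 80%.
With weight = n_sampled/n_responded per class, the weighted class total is n_sampled:
  owner-occupied: 260 × 21.1 = 5486
  private rental: 180 × 30.7 = 5526
  social housing: 340 × 51.1 = 17,374
  other tenure: 100 × 53.9 = 5390
Adjusted estimate = 33,776 / 880 = 38.3818 → 38.4%.

38.4%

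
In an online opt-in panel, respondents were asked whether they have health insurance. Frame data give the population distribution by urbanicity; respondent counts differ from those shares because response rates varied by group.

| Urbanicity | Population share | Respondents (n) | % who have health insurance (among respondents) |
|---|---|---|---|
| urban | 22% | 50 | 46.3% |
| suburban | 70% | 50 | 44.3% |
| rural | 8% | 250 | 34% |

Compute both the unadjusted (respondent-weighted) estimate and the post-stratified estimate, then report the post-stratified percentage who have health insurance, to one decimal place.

Naive respondent-only estimate (weights = respondent counts):
  (50/350)×46.3 + (50/350)×44.3 + (250/350)×34 = 37.2286%
Post-stratifying to population shares instead:
  0.22×46.3 + 0.7×44.3 + 0.08×34 = 43.916%

43.9%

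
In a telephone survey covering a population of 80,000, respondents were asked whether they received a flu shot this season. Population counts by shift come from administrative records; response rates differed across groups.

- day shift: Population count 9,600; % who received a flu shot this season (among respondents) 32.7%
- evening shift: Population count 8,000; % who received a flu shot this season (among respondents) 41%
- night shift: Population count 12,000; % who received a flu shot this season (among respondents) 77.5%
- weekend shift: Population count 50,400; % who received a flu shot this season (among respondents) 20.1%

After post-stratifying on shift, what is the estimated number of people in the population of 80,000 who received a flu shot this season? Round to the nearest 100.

25,800

Estimated count per cell = population count × respondent percentage:
  day shift: 9,600 × 32.7% = 3139.2
  evening shift: 8,000 × 41% = 3280
  night shift: 12,000 × 77.5% = 9300
  weekend shift: 50,400 × 20.1% = 10130.4
Estimated total = 25849.6 → 25,800.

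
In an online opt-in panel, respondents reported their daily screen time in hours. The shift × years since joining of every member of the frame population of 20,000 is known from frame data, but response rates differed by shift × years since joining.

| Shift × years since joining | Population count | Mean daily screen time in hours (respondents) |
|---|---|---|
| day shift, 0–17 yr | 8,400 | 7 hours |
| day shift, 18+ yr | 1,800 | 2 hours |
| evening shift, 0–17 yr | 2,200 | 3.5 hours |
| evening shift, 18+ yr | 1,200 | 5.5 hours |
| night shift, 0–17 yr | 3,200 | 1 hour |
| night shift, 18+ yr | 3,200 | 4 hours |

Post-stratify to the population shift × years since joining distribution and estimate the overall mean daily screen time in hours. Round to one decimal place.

4.6

Each cell contributes population-share × respondent value:
  day shift, 0–17 yr: (8,400/20,000) × 7 = 2.94
  day shift, 18+ yr: (1,800/20,000) × 2 = 0.18
  evening shift, 0–17 yr: (2,200/20,000) × 3.5 = 0.385
  evening shift, 18+ yr: (1,200/20,000) × 5.5 = 0.33
  night shift, 0–17 yr: (3,200/20,000) × 1 = 0.16
  night shift, 18+ yr: (3,200/20,000) × 4 = 0.64
Post-stratified estimate = 4.635 → 4.6.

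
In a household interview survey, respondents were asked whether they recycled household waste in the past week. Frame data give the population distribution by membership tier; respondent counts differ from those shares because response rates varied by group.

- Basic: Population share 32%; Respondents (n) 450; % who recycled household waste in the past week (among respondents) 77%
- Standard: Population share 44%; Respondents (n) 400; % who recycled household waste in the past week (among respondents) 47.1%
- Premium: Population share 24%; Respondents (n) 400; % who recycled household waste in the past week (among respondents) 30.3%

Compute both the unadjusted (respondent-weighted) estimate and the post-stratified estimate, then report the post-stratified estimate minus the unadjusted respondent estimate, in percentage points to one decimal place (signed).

+0.1 percentage points

Without adjustment, the pooled respondent share is:
  (450/1250)×77 + (400/1250)×47.1 + (400/1250)×30.3 = 52.488%
Reweighting by population membership tier shares:
  0.32×77 + 0.44×47.1 + 0.24×30.3 = 52.636%
Difference = 52.636 − 52.488 = 0.148 pp.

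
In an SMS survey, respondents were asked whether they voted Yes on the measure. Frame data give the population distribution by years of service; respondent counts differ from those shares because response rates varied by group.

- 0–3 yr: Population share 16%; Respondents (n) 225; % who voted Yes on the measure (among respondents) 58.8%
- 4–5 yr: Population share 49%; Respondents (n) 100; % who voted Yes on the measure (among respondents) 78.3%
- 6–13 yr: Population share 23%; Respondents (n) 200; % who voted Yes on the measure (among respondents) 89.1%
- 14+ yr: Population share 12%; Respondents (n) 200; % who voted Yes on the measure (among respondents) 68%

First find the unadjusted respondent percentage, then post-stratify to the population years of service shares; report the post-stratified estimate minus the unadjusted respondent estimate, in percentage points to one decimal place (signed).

Unadjusted (pooled respondent) estimate weights by respondent counts:
  (225/725)×58.8 + (100/725)×78.3 + (200/725)×89.1 + (200/725)×68 = 72.3862%
Post-stratified estimate weights by population shares:
  0.16×58.8 + 0.49×78.3 + 0.23×89.1 + 0.12×68 = 76.428%
Difference = 76.428 − 72.3862 = 4.0418 pp.

+4.0 percentage points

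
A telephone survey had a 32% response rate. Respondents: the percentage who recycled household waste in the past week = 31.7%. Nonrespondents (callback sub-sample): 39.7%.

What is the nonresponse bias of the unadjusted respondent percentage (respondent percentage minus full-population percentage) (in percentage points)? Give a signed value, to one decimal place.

Nonresponse fraction = 1 − 0.32 = 0.68.
Bias = (nonresponse fraction) × (respondent percentage − nonrespondent percentage)
     = 0.68 × (31.7 − 39.7) = 0.68 × -8 = -5.44.

-5.4 percentage points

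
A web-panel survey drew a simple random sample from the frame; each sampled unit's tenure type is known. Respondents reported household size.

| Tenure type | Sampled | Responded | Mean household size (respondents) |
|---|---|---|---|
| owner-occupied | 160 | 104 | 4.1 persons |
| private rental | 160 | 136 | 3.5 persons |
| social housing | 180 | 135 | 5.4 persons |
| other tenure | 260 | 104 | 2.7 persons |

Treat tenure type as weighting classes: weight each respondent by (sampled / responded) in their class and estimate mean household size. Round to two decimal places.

Response rates by class: owner-occupied 104/160 = 65%, private rental 136/160 = 85%, social housing 135/180 = 75%, other tenure 104/260 = 40%.
With weight = n_sampled/n_responded per class, the weighted class total is n_sampled:
  owner-occupied: 160 × 4.1 = 656
  private rental: 160 × 3.5 = 560
  social housing: 180 × 5.4 = 972
  other tenure: 260 × 2.7 = 702
Adjusted estimate = 2890 / 760 = 3.80263 → 3.80.

3.80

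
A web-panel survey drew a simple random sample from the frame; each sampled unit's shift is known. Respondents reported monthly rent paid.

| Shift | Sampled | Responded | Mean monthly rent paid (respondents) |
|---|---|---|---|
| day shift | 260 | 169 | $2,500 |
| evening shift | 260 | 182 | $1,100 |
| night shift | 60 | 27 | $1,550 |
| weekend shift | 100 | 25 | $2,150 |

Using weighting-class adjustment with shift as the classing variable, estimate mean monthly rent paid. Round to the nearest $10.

$1,830

Response rates by class: day shift 169/260 = 65%, evening shift 182/260 = 70%, night shift 27/60 = 45%, weekend shift 25/100 = 25%.
With weight = n_sampled/n_responded per class, the weighted class total is n_sampled:
  day shift: 260 × 2500 = 650,000
  evening shift: 260 × 1100 = 286,000
  night shift: 60 × 1550 = 93,000
  weekend shift: 100 × 2150 = 215,000
Adjusted estimate = 1,244,000 / 680 = 1829.41 → $1,830.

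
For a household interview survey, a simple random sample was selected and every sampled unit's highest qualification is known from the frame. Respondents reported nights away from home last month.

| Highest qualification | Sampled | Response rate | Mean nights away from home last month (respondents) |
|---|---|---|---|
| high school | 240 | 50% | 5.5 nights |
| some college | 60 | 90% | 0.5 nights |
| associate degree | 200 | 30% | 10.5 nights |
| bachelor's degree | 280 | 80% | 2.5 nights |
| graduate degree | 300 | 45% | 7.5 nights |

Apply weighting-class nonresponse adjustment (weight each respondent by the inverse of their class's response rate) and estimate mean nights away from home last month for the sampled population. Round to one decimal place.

5.9

With weight = n_sampled/n_responded per class, the weighted class total is n_sampled:
  high school: 240 × 5.5 = 1320
  some college: 60 × 0.5 = 30
  associate degree: 200 × 10.5 = 2100
  bachelor's degree: 280 × 2.5 = 700
  graduate degree: 300 × 7.5 = 2250
Adjusted estimate = 6400 / 1,080 = 5.92593 → 5.9.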